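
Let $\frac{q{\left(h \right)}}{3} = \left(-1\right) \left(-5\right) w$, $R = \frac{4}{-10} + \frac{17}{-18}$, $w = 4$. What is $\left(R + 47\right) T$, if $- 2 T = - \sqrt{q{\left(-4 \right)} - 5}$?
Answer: $\frac{4109 \sqrt{55}}{180} \approx 169.3$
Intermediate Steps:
$R = - \frac{121}{90}$ ($R = 4 \left(- \frac{1}{10}\right) + 17 \left(- \frac{1}{18}\right) = - \frac{2}{5} - \frac{17}{18} = - \frac{121}{90} \approx -1.3444$)
$q{\left(h \right)} = 60$ ($q{\left(h \right)} = 3 \left(-1\right) \left(-5\right) 4 = 3 \cdot 5 \cdot 4 = 3 \cdot 20 = 60$)
$T = \frac{\sqrt{55}}{2}$ ($T = - \frac{\left(-1\right) \sqrt{60 - 5}}{2} = - \frac{\left(-1\right) \sqrt{55}}{2} = \frac{\sqrt{55}}{2} \approx 3.7081$)
$\left(R + 47\right) T = \left(- \frac{121}{90} + 47\right) \frac{\sqrt{55}}{2} = \frac{4109 \frac{\sqrt{55}}{2}}{90} = \frac{4109 \sqrt{55}}{180}$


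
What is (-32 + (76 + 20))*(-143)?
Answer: -9152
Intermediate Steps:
(-32 + (76 + 20))*(-143) = (-32 + 96)*(-143) = 64*(-143) = -9152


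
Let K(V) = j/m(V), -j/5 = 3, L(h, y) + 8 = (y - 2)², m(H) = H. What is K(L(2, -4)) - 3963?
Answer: -110979/28 ≈ -3963.5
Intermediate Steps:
L(h, y) = -8 + (-2 + y)² (L(h, y) = -8 + (y - 2)² = -8 + (-2 + y)²)
j = -15 (j = -5*3 = -15)
K(V) = -15/V
K(L(2, -4)) - 3963 = -15/(-8 + (-2 - 4)²) - 3963 = -15/(-8 + (-6)²) - 3963 = -15/(-8 + 36) - 3963 = -15/28 - 3963 = -110979/28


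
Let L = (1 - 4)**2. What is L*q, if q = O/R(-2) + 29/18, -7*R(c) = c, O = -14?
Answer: -853/2 ≈ -426.50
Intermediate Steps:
R(c) = -c/7
L = 9 (L = (-3)**2 = 9)
q = -853/18 (q = -14/((-1/7*(-2))) + 29/18 = -14/2/7 + 29*(1/18) = -14*7/2 + 29/18 = -49 + 29/18 = -853/18 ≈ -47.389)
L*q = 9*(-853/18) = -853/2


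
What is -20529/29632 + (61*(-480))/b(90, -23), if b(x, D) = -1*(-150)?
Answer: -29023477/148160 ≈ -195.89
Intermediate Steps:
b(x, D) = 150
-20529/29632 + (61*(-480))/b(90, -23) = -20529/29632 + (61*(-480))/150 = -20529*1/29632 - 29280*1/150 = -20529/29632 - 976/5 = -29023477/148160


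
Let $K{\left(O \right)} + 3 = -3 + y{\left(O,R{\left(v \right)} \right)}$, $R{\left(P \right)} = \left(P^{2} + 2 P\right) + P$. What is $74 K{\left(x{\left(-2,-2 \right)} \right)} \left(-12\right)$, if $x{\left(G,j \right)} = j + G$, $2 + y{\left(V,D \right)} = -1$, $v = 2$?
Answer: $7992$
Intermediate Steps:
$R{\left(P \right)} = P^{2} + 3 P$
$y{\left(V,D \right)} = -3$ ($y{\left(V,D \right)} = -2 - 1 = -3$)
$x{\left(G,j \right)} = G + j$
$K{\left(O \right)} = -9$ ($K{\left(O \right)} = -3 - 6 = -9$)
$74 K{\left(x{\left(-2,-2 \right)} \right)} \left(-12\right) = 74 \left(-9\right) \left(-12\right) = \left(-666\right) \left(-12\right) = 7992$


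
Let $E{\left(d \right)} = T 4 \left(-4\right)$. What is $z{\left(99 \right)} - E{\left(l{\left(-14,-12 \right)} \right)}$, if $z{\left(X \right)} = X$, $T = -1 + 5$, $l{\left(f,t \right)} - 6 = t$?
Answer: $163$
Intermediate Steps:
$l{\left(f,t \right)} = 6 + t$
$T = 4$
$E{\left(d \right)} = -64$ ($E{\left(d \right)} = 4 \cdot 4 \left(-4\right) = 16 \left(-4\right) = -64$)
$z{\left(99 \right)} - E{\left(l{\left(-14,-12 \right)} \right)} = 99 - -64 = 99 + 64 = 163$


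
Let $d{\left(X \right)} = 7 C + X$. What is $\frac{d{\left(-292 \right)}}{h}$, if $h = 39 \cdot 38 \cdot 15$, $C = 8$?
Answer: $- \frac{118}{11115} \approx -0.010616$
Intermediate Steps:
$d{\left(X \right)} = 56 + X$ ($d{\left(X \right)} = 7 \cdot 8 + X = 56 + X$)
$h = 22230$ ($h = 1482 \cdot 15 = 22230$)
$\frac{d{\left(-292 \right)}}{h} = \frac{56 - 292}{22230} = \left(-236\right) \frac{1}{22230} = - \frac{118}{11115}$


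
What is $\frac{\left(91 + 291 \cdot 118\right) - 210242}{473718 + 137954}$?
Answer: $- \frac{175813}{611672} \approx -0.28743$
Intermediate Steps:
$\frac{\left(91 + 291 \cdot 118\right) - 210242}{473718 + 137954} = \frac{\left(91 + 34338\right) - 210242}{611672} = \left(34429 - 210242\right) \frac{1}{611672} = \left(-175813\right) \frac{1}{611672} = - \frac{175813}{611672}$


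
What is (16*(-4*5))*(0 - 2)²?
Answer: -1280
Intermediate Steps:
(16*(-4*5))*(0 - 2)² = (16*(-20))*(-2)² = -320*4 = -1280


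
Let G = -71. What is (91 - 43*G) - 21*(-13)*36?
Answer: 12972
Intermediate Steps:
(91 - 43*G) - 21*(-13)*36 = (91 - 43*(-71)) - 21*(-13)*36 = (91 + 3053) - (-273)*36 = 3144 - 1*(-9828) = 3144 + 9828 = 12972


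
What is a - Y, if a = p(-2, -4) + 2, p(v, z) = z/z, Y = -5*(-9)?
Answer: -42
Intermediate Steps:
Y = 45
p(v, z) = 1
a = 3 (a = 1 + 2 = 3)
a - Y = 3 - 1*45 = 3 - 45 = -42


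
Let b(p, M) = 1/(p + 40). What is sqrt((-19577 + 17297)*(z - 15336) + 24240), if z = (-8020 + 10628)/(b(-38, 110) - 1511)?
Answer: 20*sqrt(245747167)/53 ≈ 5915.6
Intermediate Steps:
b(p, M) = 1/(40 + p)
z = -5216/3021 (z = (-8020 + 10628)/(1/(40 - 38) - 1511) = 2608/(1/2 - 1511) = 2608/(-3021/2) = 2608*(-2/3021) = -5216/3021 ≈ -1.7266)
sqrt((-19577 + 17297)*(z - 15336) + 24240) = sqrt((-19577 + 17297)*(-5216/3021 - 15336) + 24240) = sqrt(-2280*(-46335272/3021) + 24240) = sqrt(1853410880/53 + 24240) = sqrt(1854695600/53) = 20*sqrt(245747167)/53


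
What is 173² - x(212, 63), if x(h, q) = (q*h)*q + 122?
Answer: -811621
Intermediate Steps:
x(h, q) = 122 + h*q² (x(h, q) = (h*q)*q + 122 = h*q² + 122 = 122 + h*q²)
173² - x(212, 63) = 173² - (122 + 212*63²) = 29929 - (122 + 212*3969) = 29929 - (122 + 841428) = 29929 - 1*841550 = 29929 - 841550 = -811621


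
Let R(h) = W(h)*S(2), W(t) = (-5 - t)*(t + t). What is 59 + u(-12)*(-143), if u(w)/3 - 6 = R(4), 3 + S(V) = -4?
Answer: -218731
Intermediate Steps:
W(t) = 2*t*(-5 - t) (W(t) = (-5 - t)*(2*t) = 2*t*(-5 - t))
S(V) = -7 (S(V) = -3 - 4 = -7)
R(h) = 14*h*(5 + h) (R(h) = -2*h*(5 + h)*(-7) = 14*h*(5 + h))
u(w) = 1530 (u(w) = 18 + 3*(14*4*(5 + 4)) = 18 + 3*(14*4*9) = 18 + 3*504 = 18 + 1512 = 1530)
59 + u(-12)*(-143) = 59 + 1530*(-143) = 59 - 218790 = -218731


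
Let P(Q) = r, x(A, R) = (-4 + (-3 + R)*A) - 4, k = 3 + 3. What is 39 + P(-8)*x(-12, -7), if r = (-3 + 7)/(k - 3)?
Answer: 565/3 ≈ 188.33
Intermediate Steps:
k = 6
r = 4/3 (r = (-3 + 7)/(6 - 3) = 4/3 ≈ 1.3333)
x(A, R) = -8 + A*(-3 + R) (x(A, R) = (-4 + A*(-3 + R)) - 4 = -8 + A*(-3 + R))
P(Q) = 4/3
39 + P(-8)*x(-12, -7) = 39 + 4*(-8 - 3*(-12) - 12*(-7))/3 = 39 + 4*(-8 + 36 + 84)/3 = 39 + (4/3)*112 = 39 + 448/3 = 565/3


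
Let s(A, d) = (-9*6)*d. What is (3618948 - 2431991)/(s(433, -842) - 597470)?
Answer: -1186957/552002 ≈ -2.1503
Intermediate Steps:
s(A, d) = -54*d
(3618948 - 2431991)/(s(433, -842) - 597470) = (3618948 - 2431991)/(-54*(-842) - 597470) = 1186957/(45468 - 597470) = 1186957/(-552002) = 1186957*(-1/552002) = -1186957/552002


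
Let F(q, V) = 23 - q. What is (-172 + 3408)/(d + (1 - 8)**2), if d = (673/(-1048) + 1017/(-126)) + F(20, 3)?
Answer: 23739296/317549 ≈ 74.758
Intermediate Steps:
d = -41915/7336 (d = (673/(-1048) + 1017/(-126)) + (23 - 1*20) = (673*(-1/1048) + 1017*(-1/126)) + (23 - 20) = (-673/1048 - 113/14) + 3 = -63923/7336 + 3 = -41915/7336 ≈ -5.7136)
(-172 + 3408)/(d + (1 - 8)**2) = (-172 + 3408)/(-41915/7336 + (1 - 8)**2) = 3236/(-41915/7336 + (-7)**2) = 3236/(-41915/7336 + 49) = 3236/(317549/7336) = 3236*(7336/317549) = 23739296/317549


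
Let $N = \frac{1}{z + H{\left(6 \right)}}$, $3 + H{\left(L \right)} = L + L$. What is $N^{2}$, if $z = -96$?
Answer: $\frac{1}{7569} \approx 0.00013212$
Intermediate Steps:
$H{\left(L \right)} = -3 + 2 L$ ($H{\left(L \right)} = -3 + \left(L + L\right) = -3 + 2 L$)
$N = - \frac{1}{87}$ ($N = \frac{1}{-96 + \left(-3 + 2 \cdot 6\right)} = \frac{1}{-96 + \left(-3 + 12\right)} = \frac{1}{-96 + 9} = \frac{1}{-87} = - \frac{1}{87} \approx -0.011494$)
$N^{2} = \left(- \frac{1}{87}\right)^{2} = \frac{1}{7569}$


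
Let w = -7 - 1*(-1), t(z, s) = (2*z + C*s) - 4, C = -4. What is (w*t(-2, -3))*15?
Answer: -360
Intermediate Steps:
t(z, s) = -4 - 4*s + 2*z (t(z, s) = (2*z - 4*s) - 4 = (-4*s + 2*z) - 4 = -4 - 4*s + 2*z)
w = -6 (w = -7 + 1 = -6)
(w*t(-2, -3))*15 = -6*(-4 - 4*(-3) + 2*(-2))*15 = -6*(-4 + 12 - 4)*15 = -6*4*15 = -24*15 = -360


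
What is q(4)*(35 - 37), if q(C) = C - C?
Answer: 0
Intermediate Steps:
q(C) = 0
q(4)*(35 - 37) = 0*(35 - 37) = 0*(-2) = 0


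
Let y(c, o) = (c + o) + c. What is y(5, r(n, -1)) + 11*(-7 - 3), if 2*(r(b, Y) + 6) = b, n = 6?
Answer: -103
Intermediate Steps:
r(b, Y) = -6 + b/2
y(c, o) = o + 2*c
y(5, r(n, -1)) + 11*(-7 - 3) = ((-6 + (½)*6) + 2*5) + 11*(-7 - 3) = ((-6 + 3) + 10) + 11*(-10) = (-3 + 10) - 110 = 7 - 110 = -103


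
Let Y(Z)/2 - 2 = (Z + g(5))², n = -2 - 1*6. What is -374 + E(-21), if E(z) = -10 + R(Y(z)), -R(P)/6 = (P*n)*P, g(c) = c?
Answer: 12779904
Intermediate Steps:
n = -8 (n = -2 - 6 = -8)
Y(Z) = 4 + 2*(5 + Z)² (Y(Z) = 4 + 2*(Z + 5)² = 4 + 2*(5 + Z)²)
R(P) = 48*P² (R(P) = -6*P*(-8)*P = -6*(-8*P)*P = -(-48)*P² = 48*P²)
E(z) = -10 + 48*(4 + 2*(5 + z)²)²
-374 + E(-21) = -374 + (-10 + 192*(2 + (5 - 21)²)²) = -374 + (-10 + 192*(2 + (-16)²)²) = -374 + (-10 + 192*(2 + 256)²) = -374 + (-10 + 192*258²) = -374 + (-10 + 192*66564) = -374 + (-10 + 12780288) = -374 + 12780278 = 12779904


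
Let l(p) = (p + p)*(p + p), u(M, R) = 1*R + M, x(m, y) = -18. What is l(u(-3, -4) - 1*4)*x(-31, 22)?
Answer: -8712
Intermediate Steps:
u(M, R) = M + R (u(M, R) = R + M = M + R)
l(p) = 4*p² (l(p) = (2*p)*(2*p) = 4*p²)
l(u(-3, -4) - 1*4)*x(-31, 22) = (4*((-3 - 4) - 1*4)²)*(-18) = (4*(-7 - 4)²)*(-18) = (4*(-11)²)*(-18) = (4*121)*(-18) = 484*(-18) = -8712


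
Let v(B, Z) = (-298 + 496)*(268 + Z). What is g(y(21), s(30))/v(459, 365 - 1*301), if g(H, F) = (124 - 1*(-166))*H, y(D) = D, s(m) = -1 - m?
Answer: 1015/10956 ≈ 0.092643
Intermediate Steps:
g(H, F) = 290*H (g(H, F) = (124 + 166)*H = 290*H)
v(B, Z) = 53064 + 198*Z (v(B, Z) = 198*(268 + Z) = 53064 + 198*Z)
g(y(21), s(30))/v(459, 365 - 1*301) = (290*21)/(53064 + 198*(365 - 1*301)) = 6090/(53064 + 198*(365 - 301)) = 6090/(53064 + 198*64) = 6090/(53064 + 12672) = 6090/65736 = 6090*(1/65736) = 1015/10956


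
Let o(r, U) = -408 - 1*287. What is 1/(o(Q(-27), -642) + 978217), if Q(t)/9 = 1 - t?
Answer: 1/977522 ≈ 1.0230e-6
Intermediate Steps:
Q(t) = 9 - 9*t (Q(t) = 9*(1 - t) = 9 - 9*t)
o(r, U) = -695 (o(r, U) = -408 - 287 = -695)
1/(o(Q(-27), -642) + 978217) = 1/(-695 + 978217) = 1/977522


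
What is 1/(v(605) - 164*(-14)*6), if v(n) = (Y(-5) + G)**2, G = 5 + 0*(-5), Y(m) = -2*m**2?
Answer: 1/15801 ≈ 6.3287e-5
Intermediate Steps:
G = 5 (G = 5 + 0 = 5)
v(n) = 2025 (v(n) = (-2*(-5)**2 + 5)**2 = (-2*25 + 5)**2 = (-50 + 5)**2 = (-45)**2 = 2025)
1/(v(605) - 164*(-14)*6) = 1/(2025 - 164*(-14)*6) = 1/(2025 + 2296*6) = 1/(2025 + 13776) = 1/15801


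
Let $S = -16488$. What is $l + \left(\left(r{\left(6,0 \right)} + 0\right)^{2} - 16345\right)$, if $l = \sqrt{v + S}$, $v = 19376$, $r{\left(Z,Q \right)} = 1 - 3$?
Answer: $-16341 + 38 \sqrt{2} \approx -16287.0$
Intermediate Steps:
$r{\left(Z,Q \right)} = -2$ ($r{\left(Z,Q \right)} = 1 - 3 = -2$)
$l = 38 \sqrt{2}$ ($l = \sqrt{19376 - 16488} = \sqrt{2888} = 38 \sqrt{2} \approx 53.74$)
$l + \left(\left(r{\left(6,0 \right)} + 0\right)^{2} - 16345\right) = 38 \sqrt{2} + \left(\left(-2 + 0\right)^{2} - 16345\right) = 38 \sqrt{2} + \left(\left(-2\right)^{2} - 16345\right) = 38 \sqrt{2} + \left(4 - 16345\right) = 38 \sqrt{2} - 16341 = -16341 + 38 \sqrt{2}$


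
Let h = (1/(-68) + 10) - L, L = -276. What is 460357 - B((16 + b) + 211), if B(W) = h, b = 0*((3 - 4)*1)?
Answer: 31284829/68 ≈ 4.6007e+5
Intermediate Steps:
b = 0 (b = 0*(-1*1) = 0*(-1) = 0)
h = 19447/68 (h = (1/(-68) + 10) - 1*(-276) = (-1/68 + 10) + 276 = 679/68 + 276 = 19447/68 ≈ 285.99)
B(W) = 19447/68
460357 - B((16 + b) + 211) = 460357 - 1*19447/68 = 460357 - 19447/68 = 31284829/68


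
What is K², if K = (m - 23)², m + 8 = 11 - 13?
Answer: 1185921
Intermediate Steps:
m = -10 (m = -8 + (11 - 13) = -8 - 2 = -10)
K = 1089 (K = (-10 - 23)² = (-33)² = 1089)
K² = 1089² = 1185921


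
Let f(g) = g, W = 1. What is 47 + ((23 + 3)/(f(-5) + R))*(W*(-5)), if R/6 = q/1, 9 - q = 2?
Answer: 1609/37 ≈ 43.487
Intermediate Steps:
q = 7 (q = 9 - 1*2 = 9 - 2 = 7)
R = 42 (R = 6*(7/1) = 6*(7*1) = 6*7 = 42)
47 + ((23 + 3)/(f(-5) + R))*(W*(-5)) = 47 + ((23 + 3)/(-5 + 42))*(1*(-5)) = 47 + (26/37)*(-5) = 47 - 130/37 = 1609/37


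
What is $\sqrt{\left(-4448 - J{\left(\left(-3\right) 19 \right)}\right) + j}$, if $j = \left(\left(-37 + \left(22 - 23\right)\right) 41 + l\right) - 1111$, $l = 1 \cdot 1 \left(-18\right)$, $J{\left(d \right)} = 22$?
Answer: $i \sqrt{7157} \approx 84.599 i$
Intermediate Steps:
$l = -18$ ($l = 1 \left(-18\right) = -18$)
$j = -2687$ ($j = \left(\left(-37 + \left(22 - 23\right)\right) 41 - 18\right) - 1111 = \left(\left(-37 - 1\right) 41 - 18\right) - 1111 = \left(\left(-38\right) 41 - 18\right) - 1111 = \left(-1558 - 18\right) - 1111 = -1576 - 1111 = -2687$)
$\sqrt{\left(-4448 - J{\left(\left(-3\right) 19 \right)}\right) + j} = \sqrt{\left(-4448 - 22\right) - 2687} = \sqrt{-4470 - 2687} = \sqrt{-7157} = i \sqrt{7157}$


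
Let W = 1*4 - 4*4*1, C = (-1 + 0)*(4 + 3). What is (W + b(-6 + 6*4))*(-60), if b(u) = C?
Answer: 1140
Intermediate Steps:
C = -7 (C = -1*7 = -7)
W = -12 (W = 4 - 16*1 = 4 - 16 = -12)
b(u) = -7
(W + b(-6 + 6*4))*(-60) = (-12 - 7)*(-60) = -19*(-60) = 1140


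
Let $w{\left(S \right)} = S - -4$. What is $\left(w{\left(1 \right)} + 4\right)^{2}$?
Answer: $81$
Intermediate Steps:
$w{\left(S \right)} = 4 + S$ ($w{\left(S \right)} = S + 4 = 4 + S$)
$\left(w{\left(1 \right)} + 4\right)^{2} = \left(\left(4 + 1\right) + 4\right)^{2} = \left(5 + 4\right)^{2} = 9^{2} = 81$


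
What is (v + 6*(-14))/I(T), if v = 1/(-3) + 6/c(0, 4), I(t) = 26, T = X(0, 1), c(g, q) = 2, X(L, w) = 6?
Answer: -122/39 ≈ -3.1282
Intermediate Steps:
T = 6
v = 8/3 (v = 1/(-3) + 6/2 = 1*(-⅓) + 6*(½) = -⅓ + 3 = 8/3 ≈ 2.6667)
(v + 6*(-14))/I(T) = (8/3 + 6*(-14))/26 = (8/3 - 84)*(1/26) = -244/3*1/26 = -122/39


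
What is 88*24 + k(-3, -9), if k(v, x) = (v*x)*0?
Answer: 2112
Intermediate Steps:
k(v, x) = 0
88*24 + k(-3, -9) = 88*24 + 0 = 2112 + 0 = 2112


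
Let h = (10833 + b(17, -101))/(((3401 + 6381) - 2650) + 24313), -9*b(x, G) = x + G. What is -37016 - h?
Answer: -3491936887/94335 ≈ -37016.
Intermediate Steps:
b(x, G) = -G/9 - x/9 (b(x, G) = -(x + G)/9 = -(G + x)/9 = -G/9 - x/9)
h = 32527/94335 (h = (10833 + (-1/9*(-101) - 1/9*17))/(((3401 + 6381) - 2650) + 24313) = (10833 + (101/9 - 17/9))/((9782 - 2650) + 24313) = (10833 + 28/3)/(7132 + 24313) = (32527/3)/31445 = (32527/3)*(1/31445) = 32527/94335 ≈ 0.34480)
-37016 - h = -37016 - 1*32527/94335 = -37016 - 32527/94335 = -3491936887/94335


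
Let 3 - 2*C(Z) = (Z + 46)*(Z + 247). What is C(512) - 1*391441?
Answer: -1206401/2 ≈ -6.0320e+5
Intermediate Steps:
C(Z) = 3/2 - (46 + Z)*(247 + Z)/2 (C(Z) = 3/2 - (Z + 46)*(Z + 247)/2 = 3/2 - (46 + Z)*(247 + Z)/2)
C(512) - 1*391441 = (-11359/2 - 293/2*512 - 1/2*512**2) - 1*391441 = (-11359/2 - 75008 - 1/2*262144) - 391441 = (-11359/2 - 75008 - 131072) - 391441 = -423519/2 - 391441 = -1206401/2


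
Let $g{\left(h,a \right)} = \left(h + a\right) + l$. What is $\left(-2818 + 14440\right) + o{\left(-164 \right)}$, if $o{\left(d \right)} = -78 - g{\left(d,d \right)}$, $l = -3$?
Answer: $11875$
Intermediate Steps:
$g{\left(h,a \right)} = -3 + a + h$ ($g{\left(h,a \right)} = \left(h + a\right) - 3 = \left(a + h\right) - 3 = -3 + a + h$)
$o{\left(d \right)} = -75 - 2 d$ ($o{\left(d \right)} = -78 - \left(-3 + d + d\right) = -78 - \left(-3 + 2 d\right) = -75 - 2 d$)
$\left(-2818 + 14440\right) + o{\left(-164 \right)} = \left(-2818 + 14440\right) - -253 = 11622 + \left(-75 + 328\right) = 11622 + 253 = 11875$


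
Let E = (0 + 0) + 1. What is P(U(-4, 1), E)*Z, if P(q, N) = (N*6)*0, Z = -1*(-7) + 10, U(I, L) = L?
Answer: 0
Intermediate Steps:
E = 1 (E = 0 + 1 = 1)
Z = 17 (Z = 7 + 10 = 17)
P(q, N) = 0 (P(q, N) = (6*N)*0 = 0)
P(U(-4, 1), E)*Z = 0*17 = 0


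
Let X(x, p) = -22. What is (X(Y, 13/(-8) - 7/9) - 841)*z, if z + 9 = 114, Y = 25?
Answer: -90615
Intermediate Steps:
z = 105 (z = -9 + 114 = 105)
(X(Y, 13/(-8) - 7/9) - 841)*z = (-22 - 841)*105 = -863*105 = -90615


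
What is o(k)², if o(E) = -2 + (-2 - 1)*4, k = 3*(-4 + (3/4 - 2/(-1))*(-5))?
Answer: 196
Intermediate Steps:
k = -213/4 (k = 3*(-4 + (3*(¼) - 2*(-1))*(-5)) = 3*(-4 + (¾ + 2)*(-5)) = 3*(-4 + (11/4)*(-5)) = 3*(-4 - 55/4) = 3*(-71/4) = -213/4 ≈ -53.250)
o(E) = -14 (o(E) = -2 - 3*4 = -2 - 12 = -14)
o(k)² = (-14)² = 196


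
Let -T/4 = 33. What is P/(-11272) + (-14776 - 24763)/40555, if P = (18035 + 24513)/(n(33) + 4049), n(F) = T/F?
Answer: -18045157285/18491149582 ≈ -0.97588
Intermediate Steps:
T = -132 (T = -4*33 = -132)
n(F) = -132/F
P = 42548/4045 (P = (18035 + 24513)/(-132/33 + 4049) = 42548/(-132*1/33 + 4049) = 42548/(-4 + 4049) = 42548/4045 ≈ 10.519)
P/(-11272) + (-14776 - 24763)/40555 = (42548/4045)/(-11272) + (-14776 - 24763)/40555 = (42548/4045)*(-1/11272) - 39539*1/40555 = -10637/11398810 - 39539/40555 = -18045157285/18491149582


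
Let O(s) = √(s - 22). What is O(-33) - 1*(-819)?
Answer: 819 + I*√55 ≈ 819.0 + 7.4162*I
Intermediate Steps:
O(s) = √(-22 + s)
O(-33) - 1*(-819) = √(-22 - 33) - 1*(-819) = √(-55) + 819 = I*√55 + 819 = 819 + I*√55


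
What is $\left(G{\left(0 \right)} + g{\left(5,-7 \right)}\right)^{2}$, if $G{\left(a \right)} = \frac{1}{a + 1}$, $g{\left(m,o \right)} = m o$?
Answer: $1156$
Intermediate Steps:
$G{\left(a \right)} = \frac{1}{1 + a}$
$\left(G{\left(0 \right)} + g{\left(5,-7 \right)}\right)^{2} = \left(\frac{1}{1 + 0} + 5 \left(-7\right)\right)^{2} = \left(1^{-1} - 35\right)^{2} = \left(1 - 35\right)^{2} = \left(-34\right)^{2} = 1156$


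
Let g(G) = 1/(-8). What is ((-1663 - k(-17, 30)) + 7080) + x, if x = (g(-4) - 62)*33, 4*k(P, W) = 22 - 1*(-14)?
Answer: 26863/8 ≈ 3357.9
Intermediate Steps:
g(G) = -⅛
k(P, W) = 9 (k(P, W) = (22 - 1*(-14))/4 = (22 + 14)/4 = (¼)*36 = 9)
x = -16401/8 (x = (-⅛ - 62)*33 = -497/8*33 = -16401/8 ≈ -2050.1)
((-1663 - k(-17, 30)) + 7080) + x = ((-1663 - 1*9) + 7080) - 16401/8 = ((-1663 - 9) + 7080) - 16401/8 = (-1672 + 7080) - 16401/8 = 5408 - 16401/8 = 26863/8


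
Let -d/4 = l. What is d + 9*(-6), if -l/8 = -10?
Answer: -374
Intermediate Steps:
l = 80 (l = -8*(-10) = 80)
d = -320 (d = -4*80 = -320)
d + 9*(-6) = -320 + 9*(-6) = -320 - 54 = -374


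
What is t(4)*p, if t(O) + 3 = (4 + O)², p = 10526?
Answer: 642086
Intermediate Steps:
t(O) = -3 + (4 + O)²
t(4)*p = (-3 + (4 + 4)²)*10526 = (-3 + 8²)*10526 = (-3 + 64)*10526 = 61*10526 = 642086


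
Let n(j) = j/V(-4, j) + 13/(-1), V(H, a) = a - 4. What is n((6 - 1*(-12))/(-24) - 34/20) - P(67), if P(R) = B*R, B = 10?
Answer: -88058/129 ≈ -682.62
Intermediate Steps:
V(H, a) = -4 + a
P(R) = 10*R
n(j) = -13 + j/(-4 + j) (n(j) = j/(-4 + j) + 13/(-1) = j/(-4 + j) + 13*(-1) = j/(-4 + j) - 13 = -13 + j/(-4 + j))
n((6 - 1*(-12))/(-24) - 34/20) - P(67) = 4*(13 - 3*((6 - 1*(-12))/(-24) - 34/20))/(-4 + ((6 - 1*(-12))/(-24) - 34/20)) - 10*67 = 4*(13 - 3*((6 + 12)*(-1/24) - 34*1/20))/(-4 + ((6 + 12)*(-1/24) - 34*1/20)) - 1*670 = 4*(13 - 3*(18*(-1/24) - 17/10))/(-4 + (18*(-1/24) - 17/10)) - 670 = 4*(13 - 3*(-3/4 - 17/10))/(-4 + (-3/4 - 17/10)) - 670 = 4*(13 - 3*(-49/20))/(-4 - 49/20) - 670 = 4*(13 + 147/20)/(-129/20) - 670 = 4*(-20/129)*(407/20) - 670 = -1628/129 - 670 = -88058/129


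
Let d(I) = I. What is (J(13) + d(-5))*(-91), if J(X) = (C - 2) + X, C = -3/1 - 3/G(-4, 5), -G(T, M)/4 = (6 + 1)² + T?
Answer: -16471/60 ≈ -274.52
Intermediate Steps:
G(T, M) = -196 - 4*T (G(T, M) = -4*((6 + 1)² + T) = -4*(7² + T) = -4*(49 + T) = -196 - 4*T)
C = -179/60 (C = -3/1 - 3/(-196 - 4*(-4)) = -3*1 - 3/(-196 + 16) = -3 - 3/(-180) = -3 - 3*(-1/180) = -3 + 1/60 = -179/60 ≈ -2.9833)
J(X) = -299/60 + X (J(X) = (-179/60 - 2) + X = -299/60 + X)
(J(13) + d(-5))*(-91) = ((-299/60 + 13) - 5)*(-91) = (481/60 - 5)*(-91) = (181/60)*(-91) = -16471/60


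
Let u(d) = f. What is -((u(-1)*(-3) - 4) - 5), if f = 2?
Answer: 15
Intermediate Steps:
u(d) = 2
-((u(-1)*(-3) - 4) - 5) = -((2*(-3) - 4) - 5) = -((-6 - 4) - 5) = -(-10 - 5) = -1*(-15) = 15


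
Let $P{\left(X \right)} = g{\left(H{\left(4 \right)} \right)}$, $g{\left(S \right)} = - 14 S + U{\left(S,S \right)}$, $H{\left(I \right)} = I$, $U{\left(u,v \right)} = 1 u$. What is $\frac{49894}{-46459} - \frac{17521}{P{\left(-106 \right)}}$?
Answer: $\frac{811413651}{2415868} \approx 335.87$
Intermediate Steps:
$U{\left(u,v \right)} = u$
$g{\left(S \right)} = - 13 S$ ($g{\left(S \right)} = - 14 S + S = - 13 S$)
$P{\left(X \right)} = -52$ ($P{\left(X \right)} = \left(-13\right) 4 = -52$)
$\frac{49894}{-46459} - \frac{17521}{P{\left(-106 \right)}} = \frac{49894}{-46459} - \frac{17521}{-52} = 49894 \left(- \frac{1}{46459}\right) - - \frac{17521}{52} = - \frac{49894}{46459} + \frac{17521}{52} = \frac{811413651}{2415868}$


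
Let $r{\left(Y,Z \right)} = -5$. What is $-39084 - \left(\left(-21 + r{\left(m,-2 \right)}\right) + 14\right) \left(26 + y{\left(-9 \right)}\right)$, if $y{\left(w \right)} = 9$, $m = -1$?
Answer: $-38664$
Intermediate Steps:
$-39084 - \left(\left(-21 + r{\left(m,-2 \right)}\right) + 14\right) \left(26 + y{\left(-9 \right)}\right) = -39084 - \left(\left(-21 - 5\right) + 14\right) \left(26 + 9\right) = -39084 - \left(-26 + 14\right) 35 = -39084 - \left(-12\right) 35 = -39084 - -420 = -39084 + 420 = -38664$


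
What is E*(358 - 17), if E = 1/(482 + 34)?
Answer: 341/516 ≈ 0.66085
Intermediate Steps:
E = 1/516 ≈ 0.0019380
E*(358 - 17) = (358 - 17)/516 = (1/516)*341 = 341/516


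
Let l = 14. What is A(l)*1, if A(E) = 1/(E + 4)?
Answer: 1/18 ≈ 0.055556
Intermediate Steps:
A(E) = 1/(4 + E)
A(l)*1 = 1/(4 + 14) = 1/18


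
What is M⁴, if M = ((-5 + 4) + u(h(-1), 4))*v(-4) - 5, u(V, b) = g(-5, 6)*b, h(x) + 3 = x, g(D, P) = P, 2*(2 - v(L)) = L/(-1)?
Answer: 625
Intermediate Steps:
v(L) = 2 + L/2 (v(L) = 2 - L/(2*(-1)) = 2 - L*(-1)/2 = 2 - (-1)*L/2 = 2 + L/2)
h(x) = -3 + x
u(V, b) = 6*b
M = -5 (M = ((-5 + 4) + 6*4)*(2 + (½)*(-4)) - 5 = (-1 + 24)*(2 - 2) - 5 = 23*0 - 5 = 0 - 5 = -5)
M⁴ = (-5)⁴ = 625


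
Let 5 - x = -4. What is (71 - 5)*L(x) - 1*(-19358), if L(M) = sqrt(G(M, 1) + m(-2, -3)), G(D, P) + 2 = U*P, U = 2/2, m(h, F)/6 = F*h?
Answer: 19358 + 66*sqrt(35) ≈ 19748.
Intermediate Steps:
x = 9 (x = 5 - 1*(-4) = 5 + 4 = 9)
m(h, F) = 6*F*h (m(h, F) = 6*(F*h) = 6*F*h)
U = 1 (U = (1/2)*2 = 1)
G(D, P) = -2 + P (G(D, P) = -2 + 1*P = -2 + P)
L(M) = sqrt(35) (L(M) = sqrt((-2 + 1) + 6*(-3)*(-2)) = sqrt(-1 + 36) = sqrt(35))
(71 - 5)*L(x) - 1*(-19358) = (71 - 5)*sqrt(35) - 1*(-19358) = 66*sqrt(35) + 19358 = 19358 + 66*sqrt(35)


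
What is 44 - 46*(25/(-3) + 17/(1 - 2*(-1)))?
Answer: 500/3 ≈ 166.67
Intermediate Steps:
44 - 46*(25/(-3) + 17/(1 - 2*(-1))) = 44 - 46*(25*(-1/3) + 17/(1 + 2)) = 44 - 46*(-25/3 + 17/3) = 44 - 46*(-8/3) = 44 + 368/3 = 500/3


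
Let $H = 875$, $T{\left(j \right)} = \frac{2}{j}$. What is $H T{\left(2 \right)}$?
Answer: $875$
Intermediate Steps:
$H T{\left(2 \right)} = 875 \cdot \frac{2}{2} = 875 \cdot 2 \cdot \frac{1}{2} = 875 \cdot 1 = 875$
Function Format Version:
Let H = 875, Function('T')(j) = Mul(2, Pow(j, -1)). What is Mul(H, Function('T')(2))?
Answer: 875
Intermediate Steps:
Mul(H, Function('T')(2)) = Mul(875, Mul(2, Pow(2, -1))) = Mul(875, Mul(2, Rational(1, 2))) = Mul(875, 1) = 875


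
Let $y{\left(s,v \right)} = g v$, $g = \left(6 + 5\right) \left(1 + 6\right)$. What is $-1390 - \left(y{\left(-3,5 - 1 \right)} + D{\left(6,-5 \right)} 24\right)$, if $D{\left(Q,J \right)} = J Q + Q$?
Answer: $-1122$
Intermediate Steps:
$g = 77$ ($g = 11 \cdot 7 = 77$)
$D{\left(Q,J \right)} = Q + J Q$
$y{\left(s,v \right)} = 77 v$
$-1390 - \left(y{\left(-3,5 - 1 \right)} + D{\left(6,-5 \right)} 24\right) = -1390 - \left(77 \left(5 - 1\right) + 6 \left(1 - 5\right) 24\right) = -1390 - \left(77 \left(5 - 1\right) + 6 \left(-4\right) 24\right) = -1390 - \left(77 \cdot 4 - 576\right) = -1390 - \left(308 - 576\right) = -1390 - -268 = -1390 + 268 = -1122$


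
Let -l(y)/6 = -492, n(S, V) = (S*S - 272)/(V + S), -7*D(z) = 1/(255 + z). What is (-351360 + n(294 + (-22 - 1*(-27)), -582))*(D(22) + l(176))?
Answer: -569668162263343/548737 ≈ -1.0381e+9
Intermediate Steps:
D(z) = -1/(7*(255 + z))
n(S, V) = (-272 + S**2)/(S + V) (n(S, V) = (S**2 - 272)/(S + V) = (-272 + S**2)/(S + V))
l(y) = 2952 (l(y) = -6*(-492) = 2952)
(-351360 + n(294 + (-22 - 1*(-27)), -582))*(D(22) + l(176)) = (-351360 + (-272 + (294 + (-22 - 1*(-27)))**2)/((294 + (-22 - 1*(-27))) - 582))*(-1/(1785 + 7*22) + 2952) = (-351360 + (-272 + (294 + (-22 + 27))**2)/((294 + (-22 + 27)) - 582))*(-1/(1785 + 154) + 2952) = (-351360 + (-272 + (294 + 5)**2)/((294 + 5) - 582))*(-1/1939 + 2952) = (-351360 + (-272 + 299**2)/(299 - 582))*(-1*1/1939 + 2952) = (-351360 + (-272 + 89401)/(-283))*(-1/1939 + 2952) = (-351360 - 1/283*89129)*(5723927/1939) = (-351360 - 89129/283)*(5723927/1939) = -99524009/283*5723927/1939 = -569668162263343/548737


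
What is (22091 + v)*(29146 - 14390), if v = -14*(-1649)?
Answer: 666631812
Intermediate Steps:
v = 23086
(22091 + v)*(29146 - 14390) = (22091 + 23086)*(29146 - 14390) = 45177*14756 = 666631812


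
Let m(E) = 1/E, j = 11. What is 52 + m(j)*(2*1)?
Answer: 574/11 ≈ 52.182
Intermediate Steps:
52 + m(j)*(2*1) = 52 + (2*1)/11 = 52 + (1/11)*2 = 52 + 2/11 = 574/11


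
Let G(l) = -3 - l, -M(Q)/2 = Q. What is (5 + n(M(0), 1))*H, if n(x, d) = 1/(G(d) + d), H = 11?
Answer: 154/3 ≈ 51.333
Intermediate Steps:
M(Q) = -2*Q
n(x, d) = -⅓ (n(x, d) = 1/((-3 - d) + d) = 1/(-3) = -⅓)
(5 + n(M(0), 1))*H = (5 - ⅓)*11 = (14/3)*11 = 154/3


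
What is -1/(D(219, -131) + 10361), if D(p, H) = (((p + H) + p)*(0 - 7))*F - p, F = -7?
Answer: -1/25185 ≈ -3.9706e-5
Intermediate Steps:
D(p, H) = 49*H + 97*p (D(p, H) = (((p + H) + p)*(0 - 7))*(-7) - p = (((H + p) + p)*(-7))*(-7) - p = ((H + 2*p)*(-7))*(-7) - p = (-14*p - 7*H)*(-7) - p = (49*H + 98*p) - p = 49*H + 97*p)
-1/(D(219, -131) + 10361) = -1/((49*(-131) + 97*219) + 10361) = -1/((-6419 + 21243) + 10361) = -1/(14824 + 10361) = -1/25185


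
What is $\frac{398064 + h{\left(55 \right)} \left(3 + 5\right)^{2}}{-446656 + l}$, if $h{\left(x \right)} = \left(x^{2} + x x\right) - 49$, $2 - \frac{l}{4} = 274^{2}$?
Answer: $- \frac{97766}{93369} \approx -1.0471$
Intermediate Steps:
$l = -300296$ ($l = 8 - 4 \cdot 274^{2} = 8 - 300304 = -300296$)
$h{\left(x \right)} = -49 + 2 x^{2}$ ($h{\left(x \right)} = \left(x^{2} + x^{2}\right) - 49 = 2 x^{2} - 49 = -49 + 2 x^{2}$)
$\frac{398064 + h{\left(55 \right)} \left(3 + 5\right)^{2}}{-446656 + l} = \frac{398064 + \left(-49 + 2 \cdot 55^{2}\right) \left(3 + 5\right)^{2}}{-446656 - 300296} = \frac{398064 + \left(-49 + 2 \cdot 3025\right) 8^{2}}{-746952} = \left(398064 + \left(-49 + 6050\right) 64\right) \left(- \frac{1}{746952}\right) = \left(398064 + 6001 \cdot 64\right) \left(- \frac{1}{746952}\right) = \left(398064 + 384064\right) \left(- \frac{1}{746952}\right) = 782128 \left(- \frac{1}{746952}\right) = - \frac{97766}{93369}$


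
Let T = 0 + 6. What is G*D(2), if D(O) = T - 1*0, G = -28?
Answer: -168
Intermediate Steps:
T = 6
D(O) = 6 (D(O) = 6 - 1*0 = 6 + 0 = 6)
G*D(2) = -28*6 = -168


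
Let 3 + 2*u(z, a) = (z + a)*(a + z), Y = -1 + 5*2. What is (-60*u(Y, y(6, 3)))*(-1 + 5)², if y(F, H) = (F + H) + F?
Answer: -275040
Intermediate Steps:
y(F, H) = H + 2*F
Y = 9 (Y = -1 + 10 = 9)
u(z, a) = -3/2 + (a + z)²/2 (u(z, a) = -3/2 + ((z + a)*(a + z))/2 = -3/2 + ((a + z)*(a + z))/2 = -3/2 + (a + z)²/2)
(-60*u(Y, y(6, 3)))*(-1 + 5)² = (-60*(-3/2 + ((3 + 2*6) + 9)²/2))*(-1 + 5)² = -60*(-3/2 + ((3 + 12) + 9)²/2)*4² = -60*(-3/2 + (15 + 9)²/2)*16 = -60*(-3/2 + (½)*24²)*16 = -60*(-3/2 + (½)*576)*16 = -60*(-3/2 + 288)*16 = -60*573/2*16 = -17190*16 = -275040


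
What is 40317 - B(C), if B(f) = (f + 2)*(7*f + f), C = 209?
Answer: -312475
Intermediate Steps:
B(f) = 8*f*(2 + f) (B(f) = (2 + f)*(8*f) = 8*f*(2 + f))
40317 - B(C) = 40317 - 8*209*(2 + 209) = 40317 - 8*209*211 = 40317 - 1*352792 = 40317 - 352792 = -312475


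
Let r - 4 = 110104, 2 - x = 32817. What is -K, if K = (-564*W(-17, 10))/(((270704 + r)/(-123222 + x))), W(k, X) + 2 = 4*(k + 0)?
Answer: 1540085190/95203 ≈ 16177.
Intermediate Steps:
x = -32815 (x = 2 - 1*32817 = 2 - 32817 = -32815)
r = 110108 (r = 4 + 110104 = 110108)
W(k, X) = -2 + 4*k (W(k, X) = -2 + 4*(k + 0) = -2 + 4*k)
K = -1540085190/95203 (K = (-564*(-2 + 4*(-17)))/(((270704 + 110108)/(-123222 - 32815))) = (-564*(-2 - 68))/((380812/(-156037))) = (-564*(-70))/((380812*(-1/156037))) = 39480/(-380812/156037) = 39480*(-156037/380812) = -1540085190/95203 ≈ -16177.)
-K = -1*(-1540085190/95203) = 1540085190/95203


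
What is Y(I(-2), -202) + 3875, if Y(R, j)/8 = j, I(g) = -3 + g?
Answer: 2259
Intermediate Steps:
Y(R, j) = 8*j
Y(I(-2), -202) + 3875 = 8*(-202) + 3875 = -1616 + 3875 = 2259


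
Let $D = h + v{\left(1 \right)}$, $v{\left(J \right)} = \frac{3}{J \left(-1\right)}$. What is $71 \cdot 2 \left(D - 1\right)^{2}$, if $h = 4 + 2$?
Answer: $568$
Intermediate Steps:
$v{\left(J \right)} = - \frac{3}{J}$ ($v{\left(J \right)} = \frac{3}{\left(-1\right) J} = 3 \left(- \frac{1}{J}\right) = - \frac{3}{J}$)
$h = 6$
$D = 3$ ($D = 6 - \frac{3}{1} = 6 - 3 = 3$)
$71 \cdot 2 \left(D - 1\right)^{2} = 71 \cdot 2 \left(3 - 1\right)^{2} = 142 \cdot 2^{2} = 142 \cdot 4 = 568$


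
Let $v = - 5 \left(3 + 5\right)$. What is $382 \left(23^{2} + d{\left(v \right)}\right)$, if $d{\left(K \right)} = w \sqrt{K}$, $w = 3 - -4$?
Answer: $202078 + 5348 i \sqrt{10} \approx 2.0208 \cdot 10^{5} + 16912.0 i$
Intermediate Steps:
$v = -40$ ($v = \left(-5\right) 8 = -40$)
$w = 7$ ($w = 3 + 4 = 7$)
$d{\left(K \right)} = 7 \sqrt{K}$
$382 \left(23^{2} + d{\left(v \right)}\right) = 382 \left(23^{2} + 7 \sqrt{-40}\right) = 382 \left(529 + 7 \cdot 2 i \sqrt{10}\right) = 382 \left(529 + 14 i \sqrt{10}\right) = 202078 + 5348 i \sqrt{10}$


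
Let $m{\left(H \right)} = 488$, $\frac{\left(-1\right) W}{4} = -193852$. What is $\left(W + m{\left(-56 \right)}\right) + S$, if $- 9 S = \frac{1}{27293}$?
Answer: $\frac{190588765751}{245637} \approx 7.759 \cdot 10^{5}$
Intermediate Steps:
$W = 775408$ ($W = \left(-4\right) \left(-193852\right) = 775408$)
$S = - \frac{1}{245637}$ ($S = - \frac{1}{9 \cdot 27293} = \left(- \frac{1}{9}\right) \frac{1}{27293} = - \frac{1}{245637} \approx -4.0711 \cdot 10^{-6}$)
$\left(W + m{\left(-56 \right)}\right) + S = \left(775408 + 488\right) - \frac{1}{245637} = 775896 - \frac{1}{245637} = \frac{190588765751}{245637}$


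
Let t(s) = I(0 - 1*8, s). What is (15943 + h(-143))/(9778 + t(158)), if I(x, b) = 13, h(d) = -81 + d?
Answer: 15719/9791 ≈ 1.6055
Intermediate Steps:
t(s) = 13
(15943 + h(-143))/(9778 + t(158)) = (15943 + (-81 - 143))/(9778 + 13) = (15943 - 224)/9791 = 15719*(1/9791) = 15719/9791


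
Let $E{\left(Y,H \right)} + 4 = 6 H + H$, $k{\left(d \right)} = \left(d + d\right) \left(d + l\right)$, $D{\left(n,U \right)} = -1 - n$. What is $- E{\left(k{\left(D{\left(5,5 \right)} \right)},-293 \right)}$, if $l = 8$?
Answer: $2055$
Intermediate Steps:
$k{\left(d \right)} = 2 d \left(8 + d\right)$ ($k{\left(d \right)} = \left(d + d\right) \left(d + 8\right) = 2 d \left(8 + d\right)$)
$E{\left(Y,H \right)} = -4 + 7 H$ ($E{\left(Y,H \right)} = -4 + \left(6 H + H\right) = -4 + 7 H$)
$- E{\left(k{\left(D{\left(5,5 \right)} \right)},-293 \right)} = - (-4 + 7 \left(-293\right)) = - (-4 - 2051) = \left(-1\right) \left(-2055\right) = 2055$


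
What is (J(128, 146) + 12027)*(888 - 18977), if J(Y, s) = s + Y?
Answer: -222512789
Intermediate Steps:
J(Y, s) = Y + s
(J(128, 146) + 12027)*(888 - 18977) = ((128 + 146) + 12027)*(888 - 18977) = (274 + 12027)*(-18089) = 12301*(-18089) = -222512789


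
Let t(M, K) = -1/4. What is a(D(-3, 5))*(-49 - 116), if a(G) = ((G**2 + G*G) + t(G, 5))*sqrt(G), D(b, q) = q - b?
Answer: -84315*sqrt(2)/2 ≈ -59620.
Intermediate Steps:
t(M, K) = -1/4 (t(M, K) = -1*1/4 = -1/4)
a(G) = sqrt(G)*(-1/4 + 2*G**2) (a(G) = ((G**2 + G*G) - 1/4)*sqrt(G) = ((G**2 + G**2) - 1/4)*sqrt(G) = (2*G**2 - 1/4)*sqrt(G) = (-1/4 + 2*G**2)*sqrt(G) = sqrt(G)*(-1/4 + 2*G**2))
a(D(-3, 5))*(-49 - 116) = (sqrt(5 - 1*(-3))*(-1 + 8*(5 - 1*(-3))**2)/4)*(-49 - 116) = (sqrt(5 + 3)*(-1 + 8*(5 + 3)**2)/4)*(-165) = (sqrt(8)*(-1 + 8*8**2)/4)*(-165) = ((2*sqrt(2))*(-1 + 8*64)/4)*(-165) = ((2*sqrt(2))*(-1 + 512)/4)*(-165) = ((1/4)*(2*sqrt(2))*511)*(-165) = (511*sqrt(2)/2)*(-165) = -84315*sqrt(2)/2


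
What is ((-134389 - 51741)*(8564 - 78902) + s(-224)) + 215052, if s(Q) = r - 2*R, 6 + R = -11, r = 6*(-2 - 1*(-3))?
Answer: 13092227032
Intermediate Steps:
r = 6 (r = 6*(-2 + 3) = 6*1 = 6)
R = -17 (R = -6 - 11 = -17)
s(Q) = 40 (s(Q) = 6 - 2*(-17) = 6 + 34 = 40)
((-134389 - 51741)*(8564 - 78902) + s(-224)) + 215052 = ((-134389 - 51741)*(8564 - 78902) + 40) + 215052 = (-186130*(-70338) + 40) + 215052 = (13092011940 + 40) + 215052 = 13092011980 + 215052 = 13092227032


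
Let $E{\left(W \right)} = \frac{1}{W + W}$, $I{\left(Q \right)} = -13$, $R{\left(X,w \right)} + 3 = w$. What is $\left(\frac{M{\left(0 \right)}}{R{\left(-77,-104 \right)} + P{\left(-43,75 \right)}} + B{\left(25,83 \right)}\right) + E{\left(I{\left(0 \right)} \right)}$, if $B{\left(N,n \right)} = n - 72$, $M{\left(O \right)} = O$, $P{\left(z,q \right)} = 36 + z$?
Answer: $\frac{285}{26} \approx 10.962$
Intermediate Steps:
$R{\left(X,w \right)} = -3 + w$
$E{\left(W \right)} = \frac{1}{2 W}$
$B{\left(N,n \right)} = -72 + n$
$\left(\frac{M{\left(0 \right)}}{R{\left(-77,-104 \right)} + P{\left(-43,75 \right)}} + B{\left(25,83 \right)}\right) + E{\left(I{\left(0 \right)} \right)} = \left(\frac{0}{\left(-3 - 104\right) + \left(36 - 43\right)} + \left(-72 + 83\right)\right) + \frac{1}{2 \left(-13\right)} = \left(\frac{0}{-107 - 7} + 11\right) + \frac{1}{2} \left(- \frac{1}{13}\right) = \left(\frac{0}{-114} + 11\right) - \frac{1}{26} = \left(0 \left(- \frac{1}{114}\right) + 11\right) - \frac{1}{26} = \left(0 + 11\right) - \frac{1}{26} = 11 - \frac{1}{26} = \frac{285}{26}$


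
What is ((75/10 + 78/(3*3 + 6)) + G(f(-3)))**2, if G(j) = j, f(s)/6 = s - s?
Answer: 16129/100 ≈ 161.29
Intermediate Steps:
f(s) = 0 (f(s) = 6*(s - s) = 6*0 = 0)
((75/10 + 78/(3*3 + 6)) + G(f(-3)))**2 = ((75/10 + 78/(3*3 + 6)) + 0)**2 = ((75*(1/10) + 78/(9 + 6)) + 0)**2 = ((15/2 + 78/15) + 0)**2 = ((15/2 + 78*(1/15)) + 0)**2 = ((15/2 + 26/5) + 0)**2 = (127/10 + 0)**2 = (127/10)**2 = 16129/100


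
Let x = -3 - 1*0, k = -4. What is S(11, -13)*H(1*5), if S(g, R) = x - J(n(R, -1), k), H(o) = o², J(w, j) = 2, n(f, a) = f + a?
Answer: -125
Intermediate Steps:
n(f, a) = a + f
x = -3 (x = -3 + 0 = -3)
S(g, R) = -5 (S(g, R) = -3 - 1*2 = -3 - 2 = -5)
S(11, -13)*H(1*5) = -5*(1*5)² = -5*5² = -5*25 = -125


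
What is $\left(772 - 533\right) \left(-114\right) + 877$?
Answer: $-26369$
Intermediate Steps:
$\left(772 - 533\right) \left(-114\right) + 877 = 239 \left(-114\right) + 877 = -27246 + 877 = -26369$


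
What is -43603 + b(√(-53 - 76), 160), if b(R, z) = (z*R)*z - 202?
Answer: -43805 + 25600*I*√129 ≈ -43805.0 + 2.9076e+5*I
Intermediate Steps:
b(R, z) = -202 + R*z² (b(R, z) = (R*z)*z - 202 = R*z² - 202 = -202 + R*z²)
-43603 + b(√(-53 - 76), 160) = -43603 + (-202 + √(-53 - 76)*160²) = -43603 + (-202 + √(-129)*25600) = -43603 + (-202 + (I*√129)*25600) = -43603 + (-202 + 25600*I*√129) = -43805 + 25600*I*√129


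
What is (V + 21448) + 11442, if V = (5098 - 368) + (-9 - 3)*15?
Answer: 37440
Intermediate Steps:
V = 4550 (V = 4730 - 12*15 = 4730 - 180 = 4550)
(V + 21448) + 11442 = (4550 + 21448) + 11442 = 25998 + 11442 = 37440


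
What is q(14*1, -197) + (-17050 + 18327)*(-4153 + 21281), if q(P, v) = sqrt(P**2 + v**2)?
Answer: 21872456 + sqrt(39005) ≈ 2.1873e+7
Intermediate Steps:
q(14*1, -197) + (-17050 + 18327)*(-4153 + 21281) = sqrt((14*1)**2 + (-197)**2) + (-17050 + 18327)*(-4153 + 21281) = sqrt(14**2 + 38809) + 1277*17128 = sqrt(196 + 38809) + 21872456 = sqrt(39005) + 21872456 = 21872456 + sqrt(39005)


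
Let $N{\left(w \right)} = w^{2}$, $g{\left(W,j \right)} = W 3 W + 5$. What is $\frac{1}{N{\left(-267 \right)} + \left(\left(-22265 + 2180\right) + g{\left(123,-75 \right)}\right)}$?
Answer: $\frac{1}{96596} \approx 1.0352 \cdot 10^{-5}$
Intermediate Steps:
$g{\left(W,j \right)} = 5 + 3 W^{2}$ ($g{\left(W,j \right)} = 3 W^{2} + 5 = 5 + 3 W^{2}$)
$\frac{1}{N{\left(-267 \right)} + \left(\left(-22265 + 2180\right) + g{\left(123,-75 \right)}\right)} = \frac{1}{\left(-267\right)^{2} + \left(\left(-22265 + 2180\right) + \left(5 + 3 \cdot 123^{2}\right)\right)} = \frac{1}{71289 + \left(-20085 + \left(5 + 3 \cdot 15129\right)\right)} = \frac{1}{71289 + \left(-20085 + \left(5 + 45387\right)\right)} = \frac{1}{71289 + \left(-20085 + 45392\right)} = \frac{1}{71289 + 25307} = \frac{1}{96596}$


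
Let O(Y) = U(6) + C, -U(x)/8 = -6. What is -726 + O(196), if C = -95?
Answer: -773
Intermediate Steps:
U(x) = 48 (U(x) = -8*(-6) = 48)
O(Y) = -47 (O(Y) = 48 - 95 = -47)
-726 + O(196) = -726 - 47 = -773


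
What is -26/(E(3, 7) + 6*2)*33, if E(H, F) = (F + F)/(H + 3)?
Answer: -2574/43 ≈ -59.860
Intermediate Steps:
E(H, F) = 2*F/(3 + H) (E(H, F) = (2*F)/(3 + H) = 2*F/(3 + H))
-26/(E(3, 7) + 6*2)*33 = -26/(2*7/(3 + 3) + 6*2)*33 = -26/(2*7/6 + 12)*33 = -26/(2*7*(⅙) + 12)*33 = -26/(7/3 + 12)*33 = -26/43/3*33 = -26*3/43*33 = -78/43*33 = -2574/43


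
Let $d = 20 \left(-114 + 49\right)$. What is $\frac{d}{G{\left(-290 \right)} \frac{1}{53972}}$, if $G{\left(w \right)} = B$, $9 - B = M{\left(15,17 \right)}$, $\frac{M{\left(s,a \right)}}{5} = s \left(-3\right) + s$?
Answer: $- \frac{70163600}{159} \approx -4.4128 \cdot 10^{5}$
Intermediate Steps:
$d = -1300$ ($d = 20 \left(-65\right) = -1300$)
$M{\left(s,a \right)} = - 10 s$ ($M{\left(s,a \right)} = 5 \left(s \left(-3\right) + s\right) = 5 \left(- 3 s + s\right) = 5 \left(- 2 s\right) = - 10 s$)
$B = 159$ ($B = 9 - \left(-10\right) 15 = 9 - -150 = 9 + 150 = 159$)
$G{\left(w \right)} = 159$
$\frac{d}{G{\left(-290 \right)} \frac{1}{53972}} = - \frac{1300}{159 \cdot \frac{1}{53972}} = - \frac{1300}{\frac{159}{53972}} = \left(-1300\right) \frac{53972}{159} = - \frac{70163600}{159}$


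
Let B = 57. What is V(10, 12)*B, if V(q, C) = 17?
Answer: 969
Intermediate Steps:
V(10, 12)*B = 17*57 = 969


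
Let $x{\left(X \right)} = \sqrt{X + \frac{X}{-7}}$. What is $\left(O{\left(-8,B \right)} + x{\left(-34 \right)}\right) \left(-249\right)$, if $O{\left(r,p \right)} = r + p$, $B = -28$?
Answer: $8964 - \frac{498 i \sqrt{357}}{7} \approx 8964.0 - 1344.2 i$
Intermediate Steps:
$O{\left(r,p \right)} = p + r$
$x{\left(X \right)} = \frac{\sqrt{42} \sqrt{X}}{7}$ ($x{\left(X \right)} = \sqrt{X + X \left(- \frac{1}{7}\right)} = \sqrt{X - \frac{X}{7}} = \sqrt{\frac{6 X}{7}} = \frac{\sqrt{42} \sqrt{X}}{7}$)
$\left(O{\left(-8,B \right)} + x{\left(-34 \right)}\right) \left(-249\right) = \left(\left(-28 - 8\right) + \frac{\sqrt{42} \sqrt{-34}}{7}\right) \left(-249\right) = \left(-36 + \frac{\sqrt{42} i \sqrt{34}}{7}\right) \left(-249\right) = \left(-36 + \frac{2 i \sqrt{357}}{7}\right) \left(-249\right) = 8964 - \frac{498 i \sqrt{357}}{7}$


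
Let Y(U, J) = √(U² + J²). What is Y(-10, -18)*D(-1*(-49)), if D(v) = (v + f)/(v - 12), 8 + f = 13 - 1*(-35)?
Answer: 178*√106/37 ≈ 49.530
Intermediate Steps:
f = 40 (f = -8 + (13 - 1*(-35)) = -8 + (13 + 35) = -8 + 48 = 40)
Y(U, J) = √(J² + U²)
D(v) = (40 + v)/(-12 + v) (D(v) = (v + 40)/(v - 12) = (40 + v)/(-12 + v))
Y(-10, -18)*D(-1*(-49)) = √((-18)² + (-10)²)*((40 - 1*(-49))/(-12 - 1*(-49))) = √(324 + 100)*((40 + 49)/(-12 + 49)) = √424*(89/37) = (2*√106)*((1/37)*89) = (2*√106)*(89/37) = 178*√106/37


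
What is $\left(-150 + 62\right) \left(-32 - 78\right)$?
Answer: $9680$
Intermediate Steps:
$\left(-150 + 62\right) \left(-32 - 78\right) = \left(-88\right) \left(-110\right) = 9680$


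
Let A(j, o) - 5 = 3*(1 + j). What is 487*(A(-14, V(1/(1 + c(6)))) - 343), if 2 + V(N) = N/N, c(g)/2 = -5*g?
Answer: -183599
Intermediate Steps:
c(g) = -10*g (c(g) = 2*(-5*g) = -10*g)
V(N) = -1 (V(N) = -2 + N/N = -2 + 1 = -1)
A(j, o) = 8 + 3*j (A(j, o) = 5 + 3*(1 + j) = 5 + (3 + 3*j) = 8 + 3*j)
487*(A(-14, V(1/(1 + c(6)))) - 343) = 487*((8 + 3*(-14)) - 343) = 487*((8 - 42) - 343) = 487*(-34 - 343) = 487*(-377) = -183599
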